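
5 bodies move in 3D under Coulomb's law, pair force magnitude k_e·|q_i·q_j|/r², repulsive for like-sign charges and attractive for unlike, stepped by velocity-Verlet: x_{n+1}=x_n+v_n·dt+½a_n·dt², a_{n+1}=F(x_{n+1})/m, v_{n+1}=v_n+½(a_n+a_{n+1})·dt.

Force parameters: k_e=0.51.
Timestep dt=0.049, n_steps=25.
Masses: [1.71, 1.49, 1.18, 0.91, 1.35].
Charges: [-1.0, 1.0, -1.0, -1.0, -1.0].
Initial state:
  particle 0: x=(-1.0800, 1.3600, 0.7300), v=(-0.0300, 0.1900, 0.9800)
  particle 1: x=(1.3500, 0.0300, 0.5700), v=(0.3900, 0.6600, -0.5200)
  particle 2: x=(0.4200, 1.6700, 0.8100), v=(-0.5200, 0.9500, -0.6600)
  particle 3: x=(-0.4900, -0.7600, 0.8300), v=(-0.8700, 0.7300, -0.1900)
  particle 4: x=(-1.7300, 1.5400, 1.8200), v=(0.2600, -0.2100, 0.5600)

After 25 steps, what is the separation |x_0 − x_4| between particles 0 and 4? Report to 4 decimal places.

step 0: x0=(-1.0800, 1.3600, 0.7300) x1=(1.3500, 0.0300, 0.5700) x2=(0.4200, 1.6700, 0.8100) x3=(-0.4900, -0.7600, 0.8300) x4=(-1.7300, 1.5400, 1.8200)
step 1: x0=(-1.0815, 1.3693, 0.7778) x1=(1.3689, 0.0624, 0.5446) x2=(0.3949, 1.7165, 0.7776) x3=(-0.5324, -0.7245, 0.8206) x4=(-1.7175, 1.5298, 1.8477)
step 2: x0=(-1.0830, 1.3786, 0.8252) x1=(1.3873, 0.0951, 0.5192) x2=(0.3706, 1.7631, 0.7451) x3=(-0.5745, -0.6894, 0.8112) x4=(-1.7054, 1.5197, 1.8760)
step 3: x0=(-1.0845, 1.3878, 0.8723) x1=(1.4054, 0.1279, 0.4939) x2=(0.3471, 1.8097, 0.7125) x3=(-0.6162, -0.6549, 0.8016) x4=(-1.6937, 1.5097, 1.9049)
step 4: x0=(-1.0861, 1.3970, 0.9189) x1=(1.4230, 0.1609, 0.4687) x2=(0.3244, 1.8564, 0.6796) x3=(-0.6576, -0.6209, 0.7919) x4=(-1.6825, 1.4999, 1.9345)
step 5: x0=(-1.0876, 1.4063, 0.9651) x1=(1.4402, 0.1940, 0.4436) x2=(0.3025, 1.9032, 0.6466) x3=(-0.6987, -0.5874, 0.7821) x4=(-1.6717, 1.4902, 1.9647)
step 6: x0=(-1.0892, 1.4155, 1.0110) x1=(1.4571, 0.2274, 0.4186) x2=(0.2813, 1.9501, 0.6134) x3=(-0.7395, -0.5545, 0.7721) x4=(-1.6614, 1.4806, 1.9957)
step 7: x0=(-1.0906, 1.4247, 1.0564) x1=(1.4735, 0.2609, 0.3937) x2=(0.2609, 1.9971, 0.5799) x3=(-0.7799, -0.5222, 0.7620) x4=(-1.6516, 1.4710, 2.0273)
step 8: x0=(-1.0920, 1.4339, 1.1015) x1=(1.4896, 0.2946, 0.3688) x2=(0.2411, 2.0443, 0.5461) x3=(-0.8201, -0.4905, 0.7517) x4=(-1.6423, 1.4616, 2.0597)
step 9: x0=(-1.0934, 1.4431, 1.1462) x1=(1.5054, 0.3284, 0.3441) x2=(0.2220, 2.0916, 0.5121) x3=(-0.8601, -0.4594, 0.7412) x4=(-1.6334, 1.4523, 2.0929)
step 10: x0=(-1.0946, 1.4523, 1.1904) x1=(1.5207, 0.3624, 0.3194) x2=(0.2036, 2.1391, 0.4777) x3=(-0.8998, -0.4289, 0.7305) x4=(-1.6250, 1.4430, 2.1269)
step 11: x0=(-1.0956, 1.4616, 1.2343) x1=(1.5357, 0.3965, 0.2948) x2=(0.1857, 2.1867, 0.4431) x3=(-0.9393, -0.3990, 0.7195) x4=(-1.6170, 1.4338, 2.1617)
step 12: x0=(-1.0965, 1.4710, 1.2778) x1=(1.5504, 0.4308, 0.2703) x2=(0.1685, 2.2345, 0.4081) x3=(-0.9785, -0.3697, 0.7083) x4=(-1.6096, 1.4246, 2.1974)
step 13: x0=(-1.0972, 1.4804, 1.3208) x1=(1.5648, 0.4652, 0.2459) x2=(0.1517, 2.2824, 0.3729) x3=(-1.0176, -0.3410, 0.6968) x4=(-1.6026, 1.4154, 2.2340)
step 14: x0=(-1.0977, 1.4899, 1.3635) x1=(1.5788, 0.4997, 0.2216) x2=(0.1355, 2.3305, 0.3374) x3=(-1.0565, -0.3129, 0.6851) x4=(-1.5961, 1.4063, 2.2714)
step 15: x0=(-1.0979, 1.4996, 1.4057) x1=(1.5925, 0.5344, 0.1973) x2=(0.1197, 2.3788, 0.3015) x3=(-1.0953, -0.2854, 0.6731) x4=(-1.5901, 1.3971, 2.3097)
step 16: x0=(-1.0979, 1.5093, 1.4475) x1=(1.6060, 0.5691, 0.1732) x2=(0.1043, 2.4272, 0.2654) x3=(-1.1339, -0.2586, 0.6607) x4=(-1.5845, 1.3879, 2.3489)
step 17: x0=(-1.0977, 1.5192, 1.4889) x1=(1.6191, 0.6041, 0.1491) x2=(0.0894, 2.4757, 0.2290) x3=(-1.1724, -0.2322, 0.6481) x4=(-1.5793, 1.3787, 2.3890)
step 18: x0=(-1.0971, 1.5293, 1.5299) x1=(1.6319, 0.6391, 0.1251) x2=(0.0749, 2.5244, 0.1923) x3=(-1.2107, -0.2065, 0.6351) x4=(-1.5746, 1.3694, 2.4300)
step 19: x0=(-1.0963, 1.5395, 1.5704) x1=(1.6445, 0.6742, 0.1012) x2=(0.0607, 2.5732, 0.1553) x3=(-1.2490, -0.1813, 0.6218) x4=(-1.5704, 1.3600, 2.4719)
step 20: x0=(-1.0952, 1.5499, 1.6106) x1=(1.6567, 0.7095, 0.0774) x2=(0.0468, 2.6221, 0.1180) x3=(-1.2872, -0.1566, 0.6081) x4=(-1.5665, 1.3505, 2.5147)
step 21: x0=(-1.0938, 1.5605, 1.6503) x1=(1.6688, 0.7448, 0.0536) x2=(0.0333, 2.6712, 0.0806) x3=(-1.3253, -0.1325, 0.5941) x4=(-1.5631, 1.3409, 2.5584)
step 22: x0=(-1.0921, 1.5713, 1.6896) x1=(1.6805, 0.7803, 0.0300) x2=(0.0201, 2.7204, 0.0428) x3=(-1.3634, -0.1089, 0.5798) x4=(-1.5600, 1.3312, 2.6030)
step 23: x0=(-1.0901, 1.5823, 1.7285) x1=(1.6920, 0.8158, 0.0064) x2=(0.0072, 2.7697, 0.0049) x3=(-1.4015, -0.0857, 0.5650) x4=(-1.5573, 1.3214, 2.6484)
step 24: x0=(-1.0878, 1.5935, 1.7670) x1=(1.7032, 0.8515, -0.0171) x2=(-0.0055, 2.8190, -0.0333) x3=(-1.4395, -0.0630, 0.5500) x4=(-1.5550, 1.3113, 2.6947)
step 25: x0=(-1.0852, 1.6049, 1.8052) x1=(1.7142, 0.8872, -0.0405) x2=(-0.0179, 2.8685, -0.0717) x3=(-1.4775, -0.0407, 0.5345) x4=(-1.5530, 1.3012, 2.7418)

1.0901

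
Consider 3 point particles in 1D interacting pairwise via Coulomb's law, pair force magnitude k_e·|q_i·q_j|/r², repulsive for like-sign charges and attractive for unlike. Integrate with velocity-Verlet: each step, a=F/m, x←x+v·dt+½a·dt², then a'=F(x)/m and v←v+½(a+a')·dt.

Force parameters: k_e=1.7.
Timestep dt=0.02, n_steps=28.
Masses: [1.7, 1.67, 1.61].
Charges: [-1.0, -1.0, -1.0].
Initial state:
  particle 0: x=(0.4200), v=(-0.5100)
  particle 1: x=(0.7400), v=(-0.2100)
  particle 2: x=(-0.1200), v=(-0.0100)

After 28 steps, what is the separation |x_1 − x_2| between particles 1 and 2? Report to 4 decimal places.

2.3217

step 0: x0=(0.4200) x1=(0.7400) x2=(-0.1200)
step 1: x0=(0.4085) x1=(0.7381) x2=(-0.1212)
step 2: x0=(0.3948) x1=(0.7404) x2=(-0.1245)
step 3: x0=(0.3792) x1=(0.7467) x2=(-0.1299)
step 4: x0=(0.3622) x1=(0.7566) x2=(-0.1375)
step 5: x0=(0.3442) x1=(0.7696) x2=(-0.1473)
step 6: x0=(0.3257) x1=(0.7853) x2=(-0.1594)
step 7: x0=(0.3070) x1=(0.8034) x2=(-0.1737)
step 8: x0=(0.2883) x1=(0.8236) x2=(-0.1903)
step 9: x0=(0.2701) x1=(0.8456) x2=(-0.2092)
step 10: x0=(0.2523) x1=(0.8692) x2=(-0.2303)
step 11: x0=(0.2353) x1=(0.8942) x2=(-0.2535)
step 12: x0=(0.2190) x1=(0.9205) x2=(-0.2788)
step 13: x0=(0.2034) x1=(0.9478) x2=(-0.3062)
step 14: x0=(0.1887) x1=(0.9762) x2=(-0.3354)
step 15: x0=(0.1749) x1=(1.0054) x2=(-0.3664)
step 16: x0=(0.1618) x1=(1.0355) x2=(-0.3991)
step 17: x0=(0.1494) x1=(1.0663) x2=(-0.4333)
step 18: x0=(0.1378) x1=(1.0977) x2=(-0.4689)
step 19: x0=(0.1268) x1=(1.1298) x2=(-0.5059)
step 20: x0=(0.1164) x1=(1.1624) x2=(-0.5441)
step 21: x0=(0.1065) x1=(1.1955) x2=(-0.5834)
step 22: x0=(0.0972) x1=(1.2291) x2=(-0.6237)
step 23: x0=(0.0883) x1=(1.2632) x2=(-0.6650)
step 24: x0=(0.0798) x1=(1.2976) x2=(-0.7071)
step 25: x0=(0.0717) x1=(1.3324) x2=(-0.7500)
step 26: x0=(0.0640) x1=(1.3676) x2=(-0.7936)
step 27: x0=(0.0565) x1=(1.4031) x2=(-0.8379)
step 28: x0=(0.0494) x1=(1.4389) x2=(-0.8828)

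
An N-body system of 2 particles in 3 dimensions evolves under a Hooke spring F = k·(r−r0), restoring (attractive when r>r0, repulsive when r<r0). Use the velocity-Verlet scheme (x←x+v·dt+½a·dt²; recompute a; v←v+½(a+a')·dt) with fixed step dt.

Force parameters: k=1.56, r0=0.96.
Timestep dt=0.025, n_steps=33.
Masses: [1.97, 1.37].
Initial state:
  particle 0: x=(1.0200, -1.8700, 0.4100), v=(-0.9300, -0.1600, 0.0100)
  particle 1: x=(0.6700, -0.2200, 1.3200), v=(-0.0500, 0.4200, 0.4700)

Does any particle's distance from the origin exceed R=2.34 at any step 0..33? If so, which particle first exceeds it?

no

step 0: x0=(1.0200, -1.8700, 0.4100) x1=(0.6700, -0.2200, 1.3200)
step 1: x0=(0.9967, -1.8738, 0.4104) x1=(0.6688, -0.2098, 1.3316)
step 2: x0=(0.9733, -1.8772, 0.4110) x1=(0.6677, -0.2002, 1.3428)
step 3: x0=(0.9499, -1.8801, 0.4118) x1=(0.6668, -0.1912, 1.3538)
step 4: x0=(0.9264, -1.8827, 0.4128) x1=(0.6659, -0.1828, 1.3644)
step 5: x0=(0.9028, -1.8848, 0.4141) x1=(0.6652, -0.1750, 1.3746)
step 6: x0=(0.8791, -1.8865, 0.4157) x1=(0.6645, -0.1678, 1.3845)
step 7: x0=(0.8554, -1.8877, 0.4175) x1=(0.6639, -0.1613, 1.3940)
step 8: x0=(0.8317, -1.8885, 0.4195) x1=(0.6634, -0.1554, 1.4032)
step 9: x0=(0.8079, -1.8888, 0.4218) x1=(0.6629, -0.1502, 1.4120)
step 10: x0=(0.7840, -1.8887, 0.4244) x1=(0.6625, -0.1456, 1.4204)
step 11: x0=(0.7602, -1.8882, 0.4272) x1=(0.6621, -0.1417, 1.4285)
step 12: x0=(0.7363, -1.8872, 0.4303) x1=(0.6618, -0.1384, 1.4362)
step 13: x0=(0.7124, -1.8857, 0.4336) x1=(0.6615, -0.1357, 1.4435)
step 14: x0=(0.6884, -1.8838, 0.4372) x1=(0.6612, -0.1337, 1.4504)
step 15: x0=(0.6645, -1.8814, 0.4411) x1=(0.6609, -0.1324, 1.4570)
step 16: x0=(0.6406, -1.8786, 0.4452) x1=(0.6607, -0.1317, 1.4632)
step 17: x0=(0.6167, -1.8753, 0.4496) x1=(0.6604, -0.1317, 1.4690)
step 18: x0=(0.5927, -1.8716, 0.4542) x1=(0.6601, -0.1323, 1.4744)
step 19: x0=(0.5688, -1.8674, 0.4591) x1=(0.6598, -0.1336, 1.4794)
step 20: x0=(0.5450, -1.8627, 0.4643) x1=(0.6594, -0.1355, 1.4841)
step 21: x0=(0.5211, -1.8577, 0.4698) x1=(0.6590, -0.1380, 1.4884)
step 22: x0=(0.4973, -1.8521, 0.4755) x1=(0.6586, -0.1412, 1.4923)
step 23: x0=(0.4736, -1.8462, 0.4814) x1=(0.6581, -0.1451, 1.4958)
step 24: x0=(0.4498, -1.8398, 0.4877) x1=(0.6575, -0.1495, 1.4990)
step 25: x0=(0.4262, -1.8329, 0.4941) x1=(0.6568, -0.1546, 1.5017)
step 26: x0=(0.4026, -1.8257, 0.5009) x1=(0.6561, -0.1603, 1.5042)
step 27: x0=(0.3790, -1.8180, 0.5079) x1=(0.6553, -0.1666, 1.5062)
step 28: x0=(0.3555, -1.8099, 0.5151) x1=(0.6544, -0.1734, 1.5079)
step 29: x0=(0.3321, -1.8014, 0.5226) x1=(0.6533, -0.1809, 1.5092)
step 30: x0=(0.3088, -1.7925, 0.5304) x1=(0.6522, -0.1890, 1.5102)
step 31: x0=(0.2856, -1.7832, 0.5383) x1=(0.6509, -0.1976, 1.5109)
step 32: x0=(0.2624, -1.7735, 0.5466) x1=(0.6495, -0.2068, 1.5111)
step 33: x0=(0.2394, -1.7635, 0.5550) x1=(0.6480, -0.2165, 1.5111)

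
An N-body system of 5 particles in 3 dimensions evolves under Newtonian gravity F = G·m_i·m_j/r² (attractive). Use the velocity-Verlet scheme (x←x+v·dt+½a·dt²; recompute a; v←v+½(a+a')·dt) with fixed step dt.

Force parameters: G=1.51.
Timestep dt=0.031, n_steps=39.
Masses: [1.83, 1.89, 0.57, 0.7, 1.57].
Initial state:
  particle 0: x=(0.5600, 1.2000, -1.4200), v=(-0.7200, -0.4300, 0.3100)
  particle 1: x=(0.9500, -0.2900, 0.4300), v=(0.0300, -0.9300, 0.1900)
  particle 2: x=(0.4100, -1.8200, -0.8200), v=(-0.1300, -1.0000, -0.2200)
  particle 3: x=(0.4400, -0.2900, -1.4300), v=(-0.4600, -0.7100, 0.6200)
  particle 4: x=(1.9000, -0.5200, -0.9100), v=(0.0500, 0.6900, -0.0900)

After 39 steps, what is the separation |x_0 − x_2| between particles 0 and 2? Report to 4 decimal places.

1.5251

step 0: x0=(0.5600, 1.2000, -1.4200) x1=(0.9500, -0.2900, 0.4300) x2=(0.4100, -1.8200, -0.8200) x3=(0.4400, -0.2900, -1.4300) x4=(1.9000, -0.5200, -0.9100)
step 1: x0=(0.5378, 1.1861, -1.4101) x1=(0.9511, -0.3188, 0.4352) x2=(0.4063, -1.8503, -0.8267) x3=(0.4263, -0.3116, -1.4102) x4=(1.9008, -0.4984, -0.9125)
step 2: x0=(0.5160, 1.1710, -1.3998) x1=(0.9524, -0.3476, 0.4390) x2=(0.4032, -1.8790, -0.8333) x3=(0.4138, -0.3325, -1.3893) x4=(1.9002, -0.4763, -0.9145)
step 3: x0=(0.4945, 1.1547, -1.3890) x1=(0.9540, -0.3763, 0.4413) x2=(0.4006, -1.9063, -0.8396) x3=(0.4024, -0.3525, -1.3673) x4=(1.8982, -0.4539, -0.9158)
step 4: x0=(0.4734, 1.1373, -1.3777) x1=(0.9559, -0.4049, 0.4423) x2=(0.3987, -1.9322, -0.8458) x3=(0.3923, -0.3718, -1.3442) x4=(1.8947, -0.4311, -0.9166)
step 5: x0=(0.4526, 1.1187, -1.3660) x1=(0.9580, -0.4333, 0.4419) x2=(0.3972, -1.9566, -0.8517) x3=(0.3833, -0.3903, -1.3200) x4=(1.8897, -0.4080, -0.9168)
step 6: x0=(0.4323, 1.0989, -1.3538) x1=(0.9603, -0.4616, 0.4400) x2=(0.3963, -1.9795, -0.8574) x3=(0.3755, -0.4079, -1.2948) x4=(1.8832, -0.3846, -0.9163)
step 7: x0=(0.4124, 1.0779, -1.3411) x1=(0.9629, -0.4897, 0.4367) x2=(0.3958, -2.0010, -0.8628) x3=(0.3690, -0.4246, -1.2686) x4=(1.8752, -0.3610, -0.9153)
step 8: x0=(0.3929, 1.0558, -1.3279) x1=(0.9657, -0.5176, 0.4319) x2=(0.3959, -2.0210, -0.8680) x3=(0.3637, -0.4405, -1.2413) x4=(1.8657, -0.3372, -0.9136)
step 9: x0=(0.3739, 1.0324, -1.3142) x1=(0.9687, -0.5452, 0.4257) x2=(0.3964, -2.0395, -0.8730) x3=(0.3596, -0.4555, -1.2130) x4=(1.8547, -0.3133, -0.9113)
step 10: x0=(0.3555, 1.0078, -1.3001) x1=(0.9718, -0.5725, 0.4180) x2=(0.3974, -2.0566, -0.8776) x3=(0.3568, -0.4695, -1.1836) x4=(1.8421, -0.2892, -0.9083)
step 11: x0=(0.3375, 0.9821, -1.2854) x1=(0.9752, -0.5995, 0.4088) x2=(0.3988, -2.0723, -0.8820) x3=(0.3554, -0.4826, -1.1533) x4=(1.8279, -0.2651, -0.9047)
step 12: x0=(0.3202, 0.9551, -1.2703) x1=(0.9787, -0.6261, 0.3981) x2=(0.4007, -2.0864, -0.8860) x3=(0.3552, -0.4947, -1.1220) x4=(1.8121, -0.2410, -0.9004)
step 13: x0=(0.3034, 0.9268, -1.2546) x1=(0.9824, -0.6523, 0.3859) x2=(0.4029, -2.0991, -0.8898) x3=(0.3564, -0.5058, -1.0896) x4=(1.7947, -0.2169, -0.8954)
step 14: x0=(0.2873, 0.8973, -1.2385) x1=(0.9862, -0.6780, 0.3721) x2=(0.4057, -2.1103, -0.8931) x3=(0.3590, -0.5158, -1.0563) x4=(1.7756, -0.1928, -0.8897)
step 15: x0=(0.2719, 0.8665, -1.2218) x1=(0.9901, -0.7033, 0.3568) x2=(0.4088, -2.1200, -0.8962) x3=(0.3630, -0.5248, -1.0220) x4=(1.7548, -0.1690, -0.8832)
step 16: x0=(0.2572, 0.8344, -1.2045) x1=(0.9941, -0.7280, 0.3398) x2=(0.4123, -2.1282, -0.8988) x3=(0.3685, -0.5326, -0.9866) x4=(1.7323, -0.1453, -0.8761)
step 17: x0=(0.2433, 0.8009, -1.1867) x1=(0.9981, -0.7521, 0.3212) x2=(0.4162, -2.1348, -0.9010) x3=(0.3755, -0.5392, -0.9502) x4=(1.7079, -0.1218, -0.8683)
step 18: x0=(0.2302, 0.7661, -1.1683) x1=(1.0022, -0.7755, 0.3009) x2=(0.4206, -2.1398, -0.9028) x3=(0.3840, -0.5446, -0.9129) x4=(1.6817, -0.0987, -0.8597)
step 19: x0=(0.2180, 0.7299, -1.1493) x1=(1.0062, -0.7982, 0.2788) x2=(0.4253, -2.1433, -0.9042) x3=(0.3942, -0.5488, -0.8744) x4=(1.6536, -0.0760, -0.8503)
step 20: x0=(0.2069, 0.6922, -1.1297) x1=(1.0101, -0.8201, 0.2550) x2=(0.4305, -2.1452, -0.9051) x3=(0.4061, -0.5517, -0.8350) x4=(1.6236, -0.0537, -0.8402)
step 21: x0=(0.1967, 0.6531, -1.1094) x1=(1.0139, -0.8411, 0.2294) x2=(0.4361, -2.1454, -0.9055) x3=(0.4197, -0.5532, -0.7945) x4=(1.5916, -0.0320, -0.8294)
step 22: x0=(0.1878, 0.6125, -1.0885) x1=(1.0175, -0.8611, 0.2020) x2=(0.4421, -2.1440, -0.9053) x3=(0.4352, -0.5533, -0.7529) x4=(1.5574, -0.0109, -0.8178)
step 23: x0=(0.1800, 0.5703, -1.0668) x1=(1.0208, -0.8801, 0.1726) x2=(0.4485, -2.1409, -0.9046) x3=(0.4528, -0.5520, -0.7102) x4=(1.5211, 0.0095, -0.8053)
step 24: x0=(0.1737, 0.5265, -1.0444) x1=(1.0238, -0.8978, 0.1412) x2=(0.4553, -2.1360, -0.9033) x3=(0.4724, -0.5493, -0.6663) x4=(1.4826, 0.0290, -0.7922)
step 25: x0=(0.1688, 0.4811, -1.0211) x1=(1.0263, -0.9142, 0.1078) x2=(0.4626, -2.1294, -0.9014) x3=(0.4944, -0.5453, -0.6214) x4=(1.4416, 0.0475, -0.7782)
step 26: x0=(0.1656, 0.4341, -0.9969) x1=(1.0281, -0.9291, 0.0722) x2=(0.4704, -2.1209, -0.8988) x3=(0.5188, -0.5399, -0.5752) x4=(1.3982, 0.0649, -0.7634)
step 27: x0=(0.1643, 0.3853, -0.9718) x1=(1.0293, -0.9423, 0.0344) x2=(0.4786, -2.1105, -0.8955) x3=(0.5460, -0.5332, -0.5280) x4=(1.3521, 0.0810, -0.7478)
step 28: x0=(0.1651, 0.3347, -0.9457) x1=(1.0294, -0.9535, -0.0057) x2=(0.4873, -2.0982, -0.8915) x3=(0.5762, -0.5256, -0.4796) x4=(1.3032, 0.0956, -0.7315)
step 29: x0=(0.1681, 0.2823, -0.9184) x1=(1.0284, -0.9624, -0.0482) x2=(0.4965, -2.0838, -0.8867) x3=(0.6098, -0.5174, -0.4302) x4=(1.2514, 0.1085, -0.7143)
step 30: x0=(0.1739, 0.2282, -0.8899) x1=(1.0259, -0.9686, -0.0931) x2=(0.5063, -2.0673, -0.8811) x3=(0.6471, -0.5091, -0.3801) x4=(1.1963, 0.1195, -0.6963)
step 31: x0=(0.1826, 0.1722, -0.8600) x1=(1.0217, -0.9716, -0.1403) x2=(0.5166, -2.0485, -0.8747) x3=(0.6886, -0.5015, -0.3296) x4=(1.1379, 0.1281, -0.6775)
step 32: x0=(0.1948, 0.1146, -0.8287) x1=(1.0154, -0.9706, -0.1897) x2=(0.5275, -2.0273, -0.8673) x3=(0.7344, -0.4959, -0.2796) x4=(1.0757, 0.1341, -0.6579)
step 33: x0=(0.2111, 0.0552, -0.7957) x1=(1.0067, -0.9649, -0.2411) x2=(0.5390, -2.0037, -0.8590) x3=(0.7846, -0.4936, -0.2315) x4=(1.0094, 0.1369, -0.6374)
step 34: x0=(0.2321, -0.0056, -0.7609) x1=(0.9955, -0.9537, -0.2936) x2=(0.5512, -1.9773, -0.8497) x3=(0.8385, -0.4961, -0.1873) x4=(0.9388, 0.1359, -0.6162)
step 35: x0=(0.2588, -0.0675, -0.7240) x1=(0.9818, -0.9363, -0.3466) x2=(0.5640, -1.9480, -0.8394) x3=(0.8945, -0.5047, -0.1494) x4=(0.8633, 0.1303, -0.5944)
step 36: x0=(0.2925, -0.1298, -0.6849) x1=(0.9658, -0.9123, -0.3991) x2=(0.5776, -1.9155, -0.8281) x3=(0.9506, -0.5196, -0.1203) x4=(0.7823, 0.1191, -0.5724)
step 37: x0=(0.3349, -0.1915, -0.6430) x1=(0.9476, -0.8816, -0.4502) x2=(0.5918, -1.8796, -0.8157) x3=(1.0042, -0.5404, -0.1019) x4=(0.6946, 0.1003, -0.5508)
step 38: x0=(0.3879, -0.2498, -0.5978) x1=(0.9272, -0.8443, -0.4993) x2=(0.6067, -1.8400, -0.8022) x3=(1.0530, -0.5658, -0.0953) x4=(0.5990, 0.0703, -0.5306)
step 39: x0=(0.4529, -0.2995, -0.5488) x1=(0.9040, -0.8001, -0.5461) x2=(0.6223, -1.7962, -0.7876) x3=(1.0951, -0.5942, -0.1006) x4=(0.4955, 0.0220, -0.5127)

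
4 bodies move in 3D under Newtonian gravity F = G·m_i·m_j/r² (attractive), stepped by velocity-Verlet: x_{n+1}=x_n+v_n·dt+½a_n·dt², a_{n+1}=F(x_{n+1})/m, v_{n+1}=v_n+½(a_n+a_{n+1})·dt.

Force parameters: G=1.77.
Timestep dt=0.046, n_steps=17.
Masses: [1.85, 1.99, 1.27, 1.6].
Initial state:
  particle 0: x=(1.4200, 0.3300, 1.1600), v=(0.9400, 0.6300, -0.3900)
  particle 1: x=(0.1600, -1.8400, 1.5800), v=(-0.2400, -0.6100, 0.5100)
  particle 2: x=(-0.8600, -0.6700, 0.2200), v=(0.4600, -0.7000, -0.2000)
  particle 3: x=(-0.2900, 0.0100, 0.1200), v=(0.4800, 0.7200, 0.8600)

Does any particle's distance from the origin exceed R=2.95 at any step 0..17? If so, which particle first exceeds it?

no

step 0: x0=(1.4200, 0.3300, 1.1600) x1=(0.1600, -1.8400, 1.5800) x2=(-0.8600, -0.6700, 0.2200) x3=(-0.2900, 0.0100, 0.1200)
step 1: x0=(1.4621, 0.3582, 1.1417) x1=(0.1489, -1.8669, 1.6027) x2=(-0.8356, -0.6997, 0.2111) x3=(-0.2690, 0.0405, 0.1607)
step 2: x0=(1.5017, 0.3851, 1.1226) x1=(0.1375, -1.8915, 1.6238) x2=(-0.8054, -0.7245, 0.2034) x3=(-0.2496, 0.0659, 0.2033)
step 3: x0=(1.5391, 0.4106, 1.1028) x1=(0.1260, -1.9139, 1.6435) x2=(-0.7698, -0.7446, 0.1972) x3=(-0.2315, 0.0865, 0.2474)
step 4: x0=(1.5740, 0.4347, 1.0823) x1=(0.1143, -1.9341, 1.6616) x2=(-0.7295, -0.7603, 0.1928) x3=(-0.2142, 0.1022, 0.2927)
step 5: x0=(1.6066, 0.4576, 1.0612) x1=(0.1024, -1.9521, 1.6782) x2=(-0.6846, -0.7715, 0.1905) x3=(-0.1976, 0.1133, 0.3390)
step 6: x0=(1.6367, 0.4791, 1.0395) x1=(0.0904, -1.9680, 1.6933) x2=(-0.6356, -0.7784, 0.1907) x3=(-0.1814, 0.1197, 0.3858)
step 7: x0=(1.6645, 0.4994, 1.0173) x1=(0.0783, -1.9817, 1.7069) x2=(-0.5826, -0.7808, 0.1935) x3=(-0.1654, 0.1215, 0.4331)
step 8: x0=(1.6899, 0.5185, 0.9946) x1=(0.0662, -1.9934, 1.7189) x2=(-0.5259, -0.7788, 0.1993) x3=(-0.1494, 0.1186, 0.4804)
step 9: x0=(1.7128, 0.5362, 0.9715) x1=(0.0540, -2.0029, 1.7294) x2=(-0.4658, -0.7723, 0.2083) x3=(-0.1333, 0.1109, 0.5276)
step 10: x0=(1.7332, 0.5526, 0.9481) x1=(0.0418, -2.0102, 1.7384) x2=(-0.4024, -0.7610, 0.2210) x3=(-0.1170, 0.0982, 0.5742)
step 11: x0=(1.7512, 0.5678, 0.9243) x1=(0.0297, -2.0154, 1.7458) x2=(-0.3358, -0.7447, 0.2376) x3=(-0.1004, 0.0804, 0.6200)
step 12: x0=(1.7666, 0.5815, 0.9002) x1=(0.0176, -2.0183, 1.7517) x2=(-0.2664, -0.7231, 0.2586) x3=(-0.0833, 0.0572, 0.6645)
step 13: x0=(1.7796, 0.5939, 0.8760) x1=(0.0057, -2.0190, 1.7560) x2=(-0.1942, -0.6957, 0.2847) x3=(-0.0655, 0.0281, 0.7072)
step 14: x0=(1.7900, 0.6048, 0.8516) x1=(-0.0060, -2.0174, 1.7587) x2=(-0.1197, -0.6618, 0.3166) x3=(-0.0469, -0.0073, 0.7474)
step 15: x0=(1.7978, 0.6142, 0.8271) x1=(-0.0175, -2.0134, 1.7598) x2=(-0.0432, -0.6204, 0.3554) x3=(-0.0273, -0.0498, 0.7842)
step 16: x0=(1.8030, 0.6221, 0.8025) x1=(-0.0286, -2.0069, 1.7594) x2=(0.0348, -0.5703, 0.4030) x3=(-0.0062, -0.1005, 0.8161)
step 17: x0=(1.8055, 0.6282, 0.7780) x1=(-0.0394, -1.9978, 1.7573) x2=(0.1129, -0.5094, 0.4622) x3=(0.0174, -0.1612, 0.8407)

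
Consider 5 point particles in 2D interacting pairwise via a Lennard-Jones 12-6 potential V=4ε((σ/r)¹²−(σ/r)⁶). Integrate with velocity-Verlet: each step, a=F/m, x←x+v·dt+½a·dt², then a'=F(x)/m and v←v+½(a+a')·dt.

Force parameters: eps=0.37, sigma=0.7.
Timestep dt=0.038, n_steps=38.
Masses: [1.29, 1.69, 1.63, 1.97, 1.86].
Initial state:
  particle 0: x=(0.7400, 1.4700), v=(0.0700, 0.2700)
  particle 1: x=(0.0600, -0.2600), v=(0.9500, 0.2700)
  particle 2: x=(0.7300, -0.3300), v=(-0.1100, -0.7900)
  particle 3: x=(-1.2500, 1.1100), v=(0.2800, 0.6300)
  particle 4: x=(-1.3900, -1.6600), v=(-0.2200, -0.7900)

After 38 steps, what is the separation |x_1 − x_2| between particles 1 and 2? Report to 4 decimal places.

step 0: x0=(0.7400, 1.4700) x1=(0.0600, -0.2600) x2=(0.7300, -0.3300) x3=(-1.2500, 1.1100) x4=(-1.3900, -1.6600)
step 1: x0=(0.7427, 1.4802) x1=(0.0854, -0.2486) x2=(0.7369, -0.3612) x3=(-1.2394, 1.1339) x4=(-1.3984, -1.6900)
step 2: x0=(0.7453, 1.4905) x1=(0.0819, -0.2322) x2=(0.7738, -0.3975) x3=(-1.2287, 1.1579) x4=(-1.4067, -1.7200)
step 3: x0=(0.7479, 1.5006) x1=(0.0706, -0.2140) x2=(0.8187, -0.4357) x3=(-1.2180, 1.1818) x4=(-1.4151, -1.7500)
step 4: x0=(0.7505, 1.5108) x1=(0.0592, -0.1957) x2=(0.8637, -0.4740) x3=(-1.2073, 1.2057) x4=(-1.4234, -1.7800)
step 5: x0=(0.7531, 1.5209) x1=(0.0488, -0.1777) x2=(0.9078, -0.5119) x3=(-1.1966, 1.2296) x4=(-1.4317, -1.8100)
step 6: x0=(0.7557, 1.5310) x1=(0.0392, -0.1600) x2=(0.9509, -0.5495) x3=(-1.1859, 1.2535) x4=(-1.4401, -1.8400)
step 7: x0=(0.7583, 1.5411) x1=(0.0303, -0.1426) x2=(0.9933, -0.5867) x3=(-1.1752, 1.2774) x4=(-1.4484, -1.8700)
step 8: x0=(0.7608, 1.5511) x1=(0.0219, -0.1254) x2=(1.0352, -0.6238) x3=(-1.1645, 1.3013) x4=(-1.4568, -1.9000)
step 9: x0=(0.7633, 1.5612) x1=(0.0138, -0.1083) x2=(1.0769, -0.6606) x3=(-1.1537, 1.3252) x4=(-1.4651, -1.9300)
step 10: x0=(0.7658, 1.5712) x1=(0.0058, -0.0913) x2=(1.1183, -0.6974) x3=(-1.1430, 1.3491) x4=(-1.4734, -1.9600)
step 11: x0=(0.7683, 1.5812) x1=(-0.0020, -0.0744) x2=(1.1596, -0.7341) x3=(-1.1322, 1.3729) x4=(-1.4817, -1.9900)
step 12: x0=(0.7708, 1.5912) x1=(-0.0097, -0.0575) x2=(1.2007, -0.7707) x3=(-1.1214, 1.3968) x4=(-1.4901, -2.0200)
step 13: x0=(0.7733, 1.6011) x1=(-0.0173, -0.0406) x2=(1.2418, -0.8073) x3=(-1.1106, 1.4207) x4=(-1.4984, -2.0500)
step 14: x0=(0.7757, 1.6110) x1=(-0.0249, -0.0238) x2=(1.2828, -0.8438) x3=(-1.0998, 1.4445) x4=(-1.5067, -2.0799)
step 15: x0=(0.7781, 1.6210) x1=(-0.0325, -0.0069) x2=(1.3239, -0.8803) x3=(-1.0889, 1.4683) x4=(-1.5150, -2.1099)
step 16: x0=(0.7805, 1.6309) x1=(-0.0400, 0.0100) x2=(1.3648, -0.9168) x3=(-1.0781, 1.4922) x4=(-1.5234, -2.1399)
step 17: x0=(0.7829, 1.6407) x1=(-0.0476, 0.0269) x2=(1.4058, -0.9533) x3=(-1.0672, 1.5160) x4=(-1.5317, -2.1699)
step 18: x0=(0.7852, 1.6506) x1=(-0.0551, 0.0437) x2=(1.4467, -0.9898) x3=(-1.0563, 1.5398) x4=(-1.5400, -2.1999)
step 19: x0=(0.7875, 1.6604) x1=(-0.0626, 0.0607) x2=(1.4876, -1.0262) x3=(-1.0454, 1.5636) x4=(-1.5483, -2.2298)
step 20: x0=(0.7898, 1.6703) x1=(-0.0701, 0.0776) x2=(1.5286, -1.0627) x3=(-1.0345, 1.5874) x4=(-1.5566, -2.2598)
step 21: x0=(0.7921, 1.6801) x1=(-0.0776, 0.0945) x2=(1.5695, -1.0992) x3=(-1.0235, 1.6111) x4=(-1.5650, -2.2898)
step 22: x0=(0.7943, 1.6899) x1=(-0.0851, 0.1115) x2=(1.6104, -1.1356) x3=(-1.0125, 1.6349) x4=(-1.5733, -2.3198)
step 23: x0=(0.7965, 1.6996) x1=(-0.0925, 0.1285) x2=(1.6513, -1.1720) x3=(-1.0016, 1.6587) x4=(-1.5816, -2.3497)
step 24: x0=(0.7987, 1.7094) x1=(-0.1000, 0.1455) x2=(1.6922, -1.2085) x3=(-0.9906, 1.6824) x4=(-1.5899, -2.3797)
step 25: x0=(0.8009, 1.7191) x1=(-0.1075, 0.1626) x2=(1.7331, -1.2449) x3=(-0.9795, 1.7061) x4=(-1.5982, -2.4097)
step 26: x0=(0.8030, 1.7289) x1=(-0.1150, 0.1796) x2=(1.7740, -1.2814) x3=(-0.9685, 1.7299) x4=(-1.6065, -2.4396)
step 27: x0=(0.8051, 1.7386) x1=(-0.1225, 0.1967) x2=(1.8149, -1.3178) x3=(-0.9574, 1.7536) x4=(-1.6149, -2.4696)
step 28: x0=(0.8072, 1.7482) x1=(-0.1300, 0.2138) x2=(1.8557, -1.3542) x3=(-0.9464, 1.7773) x4=(-1.6232, -2.4996)
step 29: x0=(0.8092, 1.7579) x1=(-0.1374, 0.2310) x2=(1.8966, -1.3907) x3=(-0.9352, 1.8009) x4=(-1.6315, -2.5296)
step 30: x0=(0.8112, 1.7676) x1=(-0.1449, 0.2481) x2=(1.9375, -1.4271) x3=(-0.9241, 1.8246) x4=(-1.6398, -2.5595)
step 31: x0=(0.8132, 1.7772) x1=(-0.1524, 0.2653) x2=(1.9784, -1.4635) x3=(-0.9130, 1.8483) x4=(-1.6481, -2.5895)
step 32: x0=(0.8151, 1.7868) x1=(-0.1599, 0.2825) x2=(2.0193, -1.5000) x3=(-0.9018, 1.8719) x4=(-1.6564, -2.6195)
step 33: x0=(0.8170, 1.7964) x1=(-0.1673, 0.2998) x2=(2.0602, -1.5364) x3=(-0.8906, 1.8955) x4=(-1.6648, -2.6494)
step 34: x0=(0.8189, 1.8060) x1=(-0.1748, 0.3171) x2=(2.1011, -1.5728) x3=(-0.8794, 1.9192) x4=(-1.6731, -2.6794)
step 35: x0=(0.8207, 1.8156) x1=(-0.1823, 0.3344) x2=(2.1419, -1.6092) x3=(-0.8681, 1.9428) x4=(-1.6814, -2.7094)
step 36: x0=(0.8225, 1.8252) x1=(-0.1898, 0.3517) x2=(2.1828, -1.6457) x3=(-0.8569, 1.9663) x4=(-1.6897, -2.7394)
step 37: x0=(0.8242, 1.8347) x1=(-0.1972, 0.3691) x2=(2.2237, -1.6821) x3=(-0.8456, 1.9899) x4=(-1.6980, -2.7693)
step 38: x0=(0.8259, 1.8443) x1=(-0.2047, 0.3865) x2=(2.2646, -1.7185) x3=(-0.8343, 2.0134) x4=(-1.7063, -2.7993)

3.2447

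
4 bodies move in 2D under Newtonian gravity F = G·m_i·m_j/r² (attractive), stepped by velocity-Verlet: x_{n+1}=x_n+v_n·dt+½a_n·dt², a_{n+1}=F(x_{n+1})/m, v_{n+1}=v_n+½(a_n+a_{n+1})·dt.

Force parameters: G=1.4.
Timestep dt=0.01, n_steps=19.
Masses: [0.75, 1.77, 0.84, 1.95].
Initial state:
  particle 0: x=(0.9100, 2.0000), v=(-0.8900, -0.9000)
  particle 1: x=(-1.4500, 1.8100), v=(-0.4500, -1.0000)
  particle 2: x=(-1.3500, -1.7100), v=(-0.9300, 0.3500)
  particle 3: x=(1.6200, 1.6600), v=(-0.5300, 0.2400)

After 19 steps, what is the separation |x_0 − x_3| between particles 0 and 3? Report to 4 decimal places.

0.6766

step 0: x0=(0.9100, 2.0000) x1=(-1.4500, 1.8100) x2=(-1.3500, -1.7100) x3=(1.6200, 1.6600)
step 1: x0=(0.9013, 1.9909) x1=(-1.4545, 1.8000) x2=(-1.3593, -1.7065) x3=(1.6146, 1.6624)
step 2: x0=(0.8929, 1.9816) x1=(-1.4589, 1.7900) x2=(-1.3686, -1.7029) x3=(1.6090, 1.6649)
step 3: x0=(0.8849, 1.9721) x1=(-1.4633, 1.7800) x2=(-1.3778, -1.6993) x3=(1.6033, 1.6675)
step 4: x0=(0.8772, 1.9625) x1=(-1.4676, 1.7699) x2=(-1.3871, -1.6957) x3=(1.5973, 1.6701)
step 5: x0=(0.8700, 1.9526) x1=(-1.4719, 1.7599) x2=(-1.3964, -1.6921) x3=(1.5912, 1.6728)
step 6: x0=(0.8631, 1.9426) x1=(-1.4761, 1.7498) x2=(-1.4056, -1.6884) x3=(1.5848, 1.6756)
step 7: x0=(0.8566, 1.9324) x1=(-1.4803, 1.7398) x2=(-1.4148, -1.6846) x3=(1.5783, 1.6784)
step 8: x0=(0.8504, 1.9220) x1=(-1.4845, 1.7297) x2=(-1.4240, -1.6809) x3=(1.5716, 1.6813)
step 9: x0=(0.8447, 1.9115) x1=(-1.4886, 1.7196) x2=(-1.4332, -1.6771) x3=(1.5646, 1.6842)
step 10: x0=(0.8394, 1.9009) x1=(-1.4926, 1.7095) x2=(-1.4424, -1.6732) x3=(1.5575, 1.6872)
step 11: x0=(0.8345, 1.8901) x1=(-1.4966, 1.6994) x2=(-1.4516, -1.6694) x3=(1.5501, 1.6902)
step 12: x0=(0.8300, 1.8791) x1=(-1.5005, 1.6893) x2=(-1.4608, -1.6654) x3=(1.5426, 1.6933)
step 13: x0=(0.8260, 1.8680) x1=(-1.5044, 1.6792) x2=(-1.4699, -1.6615) x3=(1.5348, 1.6964)
step 14: x0=(0.8224, 1.8568) x1=(-1.5083, 1.6691) x2=(-1.4791, -1.6575) x3=(1.5268, 1.6995)
step 15: x0=(0.8193, 1.8454) x1=(-1.5121, 1.6590) x2=(-1.4882, -1.6535) x3=(1.5186, 1.7027)
step 16: x0=(0.8167, 1.8340) x1=(-1.5158, 1.6488) x2=(-1.4973, -1.6494) x3=(1.5101, 1.7060)
step 17: x0=(0.8145, 1.8224) x1=(-1.5195, 1.6387) x2=(-1.5064, -1.6453) x3=(1.5014, 1.7092)
step 18: x0=(0.8129, 1.8107) x1=(-1.5232, 1.6285) x2=(-1.5155, -1.6412) x3=(1.4924, 1.7125)
step 19: x0=(0.8118, 1.7990) x1=(-1.5268, 1.6184) x2=(-1.5246, -1.6370) x3=(1.4832, 1.7158)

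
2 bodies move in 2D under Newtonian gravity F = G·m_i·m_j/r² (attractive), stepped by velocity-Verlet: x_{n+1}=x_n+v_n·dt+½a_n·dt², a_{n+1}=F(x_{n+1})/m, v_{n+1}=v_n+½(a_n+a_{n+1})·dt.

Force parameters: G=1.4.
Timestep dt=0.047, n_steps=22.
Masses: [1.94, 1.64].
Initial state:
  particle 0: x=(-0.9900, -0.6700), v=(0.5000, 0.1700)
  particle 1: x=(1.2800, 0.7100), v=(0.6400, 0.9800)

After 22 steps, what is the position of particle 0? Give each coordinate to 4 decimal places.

step 0: x0=(-0.9900, -0.6700) x1=(1.2800, 0.7100)
step 1: x0=(-0.9662, -0.6618) x1=(1.3097, 0.7558)
step 2: x0=(-0.9418, -0.6533) x1=(1.3387, 0.8012)
step 3: x0=(-0.9168, -0.6444) x1=(1.3670, 0.8462)
step 4: x0=(-0.8912, -0.6351) x1=(1.3947, 0.8907)
step 5: x0=(-0.8651, -0.6254) x1=(1.4217, 0.9348)
step 6: x0=(-0.8384, -0.6153) x1=(1.4480, 0.9784)
step 7: x0=(-0.8112, -0.6049) x1=(1.4737, 1.0216)
step 8: x0=(-0.7835, -0.5941) x1=(1.4988, 1.0644)
step 9: x0=(-0.7553, -0.5830) x1=(1.5232, 1.1067)
step 10: x0=(-0.7265, -0.5714) x1=(1.5471, 1.1485)
step 11: x0=(-0.6973, -0.5595) x1=(1.5704, 1.1899)
step 12: x0=(-0.6675, -0.5472) x1=(1.5931, 1.2309)
step 13: x0=(-0.6373, -0.5346) x1=(1.6152, 1.2714)
step 14: x0=(-0.6066, -0.5215) x1=(1.6368, 1.3115)
step 15: x0=(-0.5755, -0.5081) x1=(1.6578, 1.3511)
step 16: x0=(-0.5438, -0.4943) x1=(1.6783, 1.3903)
step 17: x0=(-0.5118, -0.4801) x1=(1.6982, 1.4290)
step 18: x0=(-0.4792, -0.4655) x1=(1.7176, 1.4673)
step 19: x0=(-0.4463, -0.4505) x1=(1.7365, 1.5050)
step 20: x0=(-0.4129, -0.4351) x1=(1.7549, 1.5424)
step 21: x0=(-0.3790, -0.4193) x1=(1.7727, 1.5792)
step 22: x0=(-0.3447, -0.4031) x1=(1.7900, 1.6156)

(-0.3447, -0.4031)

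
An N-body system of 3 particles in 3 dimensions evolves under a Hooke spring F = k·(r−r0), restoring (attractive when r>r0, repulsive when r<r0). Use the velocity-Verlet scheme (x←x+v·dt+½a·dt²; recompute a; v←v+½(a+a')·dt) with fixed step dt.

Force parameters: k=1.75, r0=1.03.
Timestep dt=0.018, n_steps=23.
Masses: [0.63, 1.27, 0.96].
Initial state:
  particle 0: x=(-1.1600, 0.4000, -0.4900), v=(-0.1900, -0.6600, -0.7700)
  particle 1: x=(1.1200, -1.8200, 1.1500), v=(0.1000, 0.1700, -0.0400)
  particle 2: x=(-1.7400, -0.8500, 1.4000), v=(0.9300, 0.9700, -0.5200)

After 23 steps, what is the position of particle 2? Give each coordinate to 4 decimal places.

step 0: x0=(-1.1600, 0.4000, -0.4900) x1=(1.1200, -1.8200, 1.1500) x2=(-1.7400, -0.8500, 1.4000)
step 1: x0=(-1.1628, 0.3871, -0.5029) x1=(1.1210, -1.8164, 1.1491) x2=(-1.7226, -0.8325, 1.3903)
step 2: x0=(-1.1645, 0.3722, -0.5137) x1=(1.1205, -1.8119, 1.1477) x2=(-1.7039, -0.8150, 1.3798)
step 3: x0=(-1.1649, 0.3552, -0.5226) x1=(1.1184, -1.8064, 1.1458) x2=(-1.6840, -0.7975, 1.3687)
step 4: x0=(-1.1642, 0.3364, -0.5294) x1=(1.1147, -1.7999, 1.1435) x2=(-1.6628, -0.7801, 1.3569)
step 5: x0=(-1.1622, 0.3156, -0.5343) x1=(1.1095, -1.7924, 1.1407) x2=(-1.6403, -0.7626, 1.3443)
step 6: x0=(-1.1591, 0.2930, -0.5372) x1=(1.1029, -1.7839, 1.1374) x2=(-1.6167, -0.7452, 1.3311)
step 7: x0=(-1.1547, 0.2685, -0.5381) x1=(1.0947, -1.7745, 1.1337) x2=(-1.5918, -0.7279, 1.3173)
step 8: x0=(-1.1491, 0.2423, -0.5371) x1=(1.0850, -1.7642, 1.1295) x2=(-1.5659, -0.7107, 1.3028)
step 9: x0=(-1.1422, 0.2144, -0.5342) x1=(1.0739, -1.7529, 1.1248) x2=(-1.5388, -0.6936, 1.2877)
step 10: x0=(-1.1342, 0.1848, -0.5295) x1=(1.0613, -1.7407, 1.1197) x2=(-1.5105, -0.6766, 1.2719)
step 11: x0=(-1.1249, 0.1537, -0.5229) x1=(1.0474, -1.7276, 1.1141) x2=(-1.4813, -0.6597, 1.2556)
step 12: x0=(-1.1145, 0.1210, -0.5145) x1=(1.0320, -1.7137, 1.1080) x2=(-1.4510, -0.6431, 1.2388)
step 13: x0=(-1.1029, 0.0869, -0.5044) x1=(1.0154, -1.6988, 1.1015) x2=(-1.4196, -0.6266, 1.2214)
step 14: x0=(-1.0901, 0.0514, -0.4926) x1=(0.9974, -1.6832, 1.0945) x2=(-1.3874, -0.6103, 1.2035)
step 15: x0=(-1.0762, 0.0146, -0.4792) x1=(0.9781, -1.6667, 1.0870) x2=(-1.3542, -0.5942, 1.1851)
step 16: x0=(-1.0612, -0.0234, -0.4642) x1=(0.9576, -1.6495, 1.0792) x2=(-1.3200, -0.5783, 1.1662)
step 17: x0=(-1.0450, -0.0627, -0.4476) x1=(0.9360, -1.6315, 1.0709) x2=(-1.2851, -0.5627, 1.1470)
step 18: x0=(-1.0278, -0.1030, -0.4297) x1=(0.9131, -1.6127, 1.0621) x2=(-1.2493, -0.5473, 1.1273)
step 19: x0=(-1.0095, -0.1443, -0.4103) x1=(0.8892, -1.5933, 1.0530) x2=(-1.2127, -0.5322, 1.1073)
step 20: x0=(-0.9902, -0.1866, -0.3896) x1=(0.8642, -1.5732, 1.0435) x2=(-1.1754, -0.5174, 1.0869)
step 21: x0=(-0.9700, -0.2297, -0.3678) x1=(0.8382, -1.5524, 1.0335) x2=(-1.1374, -0.5028, 1.0663)
step 22: x0=(-0.9488, -0.2737, -0.3447) x1=(0.8112, -1.5310, 1.0232) x2=(-1.0988, -0.4885, 1.0454)
step 23: x0=(-0.9266, -0.3184, -0.3206) x1=(0.7832, -1.5090, 1.0126) x2=(-1.0595, -0.4746, 1.0242)

(-1.0595, -0.4746, 1.0242)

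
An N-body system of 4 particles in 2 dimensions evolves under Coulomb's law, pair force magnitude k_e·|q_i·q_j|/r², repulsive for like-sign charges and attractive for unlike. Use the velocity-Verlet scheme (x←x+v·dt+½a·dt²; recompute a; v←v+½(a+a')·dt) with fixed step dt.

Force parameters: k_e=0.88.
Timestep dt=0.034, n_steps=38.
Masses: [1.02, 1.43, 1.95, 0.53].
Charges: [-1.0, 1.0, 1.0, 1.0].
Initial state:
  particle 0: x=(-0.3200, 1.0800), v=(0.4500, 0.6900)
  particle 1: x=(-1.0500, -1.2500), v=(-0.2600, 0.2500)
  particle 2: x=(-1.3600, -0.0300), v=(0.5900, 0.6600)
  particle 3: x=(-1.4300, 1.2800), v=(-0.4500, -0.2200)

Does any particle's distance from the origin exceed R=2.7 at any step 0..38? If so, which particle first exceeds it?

step 0: x0=(-0.3200, 1.0800) x1=(-1.0500, -1.2500) x2=(-1.3600, -0.0300) x3=(-1.4300, 1.2800)
step 1: x0=(-0.3053, 1.1033) x1=(-1.0588, -1.2417) x2=(-1.3399, -0.0075) x3=(-1.4446, 1.2731)
step 2: x0=(-0.2916, 1.1262) x1=(-1.0674, -1.2339) x2=(-1.3197, 0.0152) x3=(-1.4579, 1.2674)
step 3: x0=(-0.2790, 1.1488) x1=(-1.0758, -1.2264) x2=(-1.2993, 0.0381) x3=(-1.4700, 1.2631)
step 4: x0=(-0.2675, 1.1709) x1=(-1.0842, -1.2194) x2=(-1.2789, 0.0611) x3=(-1.4810, 1.2601)
step 5: x0=(-0.2569, 1.1926) x1=(-1.0924, -1.2129) x2=(-1.2582, 0.0842) x3=(-1.4910, 1.2587)
step 6: x0=(-0.2474, 1.2139) x1=(-1.1005, -1.2067) x2=(-1.2374, 0.1075) x3=(-1.5000, 1.2588)
step 7: x0=(-0.2389, 1.2347) x1=(-1.1085, -1.2010) x2=(-1.2163, 0.1308) x3=(-1.5082, 1.2605)
step 8: x0=(-0.2313, 1.2550) x1=(-1.1165, -1.1956) x2=(-1.1950, 0.1543) x3=(-1.5156, 1.2639)
step 9: x0=(-0.2247, 1.2749) x1=(-1.1243, -1.1907) x2=(-1.1735, 0.1778) x3=(-1.5222, 1.2689)
step 10: x0=(-0.2190, 1.2943) x1=(-1.1321, -1.1862) x2=(-1.1517, 0.2014) x3=(-1.5283, 1.2756)
step 11: x0=(-0.2143, 1.3131) x1=(-1.1398, -1.1821) x2=(-1.1296, 0.2252) x3=(-1.5337, 1.2841)
step 12: x0=(-0.2106, 1.3314) x1=(-1.1475, -1.1783) x2=(-1.1072, 0.2490) x3=(-1.5386, 1.2943)
step 13: x0=(-0.2077, 1.3492) x1=(-1.1552, -1.1749) x2=(-1.0844, 0.2728) x3=(-1.5430, 1.3062)
step 14: x0=(-0.2058, 1.3665) x1=(-1.1628, -1.1719) x2=(-1.0613, 0.2968) x3=(-1.5471, 1.3198)
step 15: x0=(-0.2049, 1.3831) x1=(-1.1703, -1.1692) x2=(-1.0378, 0.3209) x3=(-1.5507, 1.3351)
step 16: x0=(-0.2048, 1.3993) x1=(-1.1779, -1.1668) x2=(-1.0140, 0.3450) x3=(-1.5540, 1.3520)
step 17: x0=(-0.2057, 1.4148) x1=(-1.1854, -1.1648) x2=(-0.9898, 0.3693) x3=(-1.5570, 1.3706)
step 18: x0=(-0.2076, 1.4297) x1=(-1.1929, -1.1631) x2=(-0.9651, 0.3937) x3=(-1.5597, 1.3908)
step 19: x0=(-0.2104, 1.4440) x1=(-1.2004, -1.1617) x2=(-0.9401, 0.4182) x3=(-1.5622, 1.4125)
step 20: x0=(-0.2141, 1.4576) x1=(-1.2080, -1.1606) x2=(-0.9146, 0.4428) x3=(-1.5643, 1.4356)
step 21: x0=(-0.2188, 1.4706) x1=(-1.2155, -1.1597) x2=(-0.8887, 0.4676) x3=(-1.5662, 1.4603)
step 22: x0=(-0.2245, 1.4828) x1=(-1.2230, -1.1592) x2=(-0.8623, 0.4927) x3=(-1.5678, 1.4863)
step 23: x0=(-0.2312, 1.4944) x1=(-1.2305, -1.1588) x2=(-0.8355, 0.5179) x3=(-1.5691, 1.5136)
step 24: x0=(-0.2389, 1.5052) x1=(-1.2381, -1.1588) x2=(-0.8083, 0.5433) x3=(-1.5702, 1.5422)
step 25: x0=(-0.2476, 1.5152) x1=(-1.2456, -1.1590) x2=(-0.7806, 0.5690) x3=(-1.5709, 1.5719)
step 26: x0=(-0.2573, 1.5244) x1=(-1.2532, -1.1594) x2=(-0.7524, 0.5950) x3=(-1.5713, 1.6029)
step 27: x0=(-0.2680, 1.5327) x1=(-1.2608, -1.1600) x2=(-0.7238, 0.6214) x3=(-1.5713, 1.6348)
step 28: x0=(-0.2798, 1.5401) x1=(-1.2684, -1.1608) x2=(-0.6947, 0.6480) x3=(-1.5710, 1.6678)
step 29: x0=(-0.2927, 1.5465) x1=(-1.2760, -1.1618) x2=(-0.6652, 0.6751) x3=(-1.5702, 1.7017)
step 30: x0=(-0.3067, 1.5519) x1=(-1.2837, -1.1630) x2=(-0.6352, 0.7027) x3=(-1.5690, 1.7364)
step 31: x0=(-0.3217, 1.5561) x1=(-1.2914, -1.1644) x2=(-0.6047, 0.7308) x3=(-1.5673, 1.7720)
step 32: x0=(-0.3378, 1.5590) x1=(-1.2991, -1.1660) x2=(-0.5738, 0.7594) x3=(-1.5651, 1.8082)
step 33: x0=(-0.3550, 1.5606) x1=(-1.3068, -1.1677) x2=(-0.5425, 0.7887) x3=(-1.5623, 1.8451)
step 34: x0=(-0.3732, 1.5607) x1=(-1.3145, -1.1695) x2=(-0.5108, 0.8188) x3=(-1.5590, 1.8826)
step 35: x0=(-0.3924, 1.5591) x1=(-1.3223, -1.1715) x2=(-0.4787, 0.8496) x3=(-1.5550, 1.9205)
step 36: x0=(-0.4125, 1.5557) x1=(-1.3301, -1.1736) x2=(-0.4463, 0.8815) x3=(-1.5504, 1.9589)
step 37: x0=(-0.4335, 1.5502) x1=(-1.3379, -1.1759) x2=(-0.4136, 0.9144) x3=(-1.5452, 1.9975)
step 38: x0=(-0.4550, 1.5424) x1=(-1.3457, -1.1782) x2=(-0.3808, 0.9485) x3=(-1.5393, 2.0364)

no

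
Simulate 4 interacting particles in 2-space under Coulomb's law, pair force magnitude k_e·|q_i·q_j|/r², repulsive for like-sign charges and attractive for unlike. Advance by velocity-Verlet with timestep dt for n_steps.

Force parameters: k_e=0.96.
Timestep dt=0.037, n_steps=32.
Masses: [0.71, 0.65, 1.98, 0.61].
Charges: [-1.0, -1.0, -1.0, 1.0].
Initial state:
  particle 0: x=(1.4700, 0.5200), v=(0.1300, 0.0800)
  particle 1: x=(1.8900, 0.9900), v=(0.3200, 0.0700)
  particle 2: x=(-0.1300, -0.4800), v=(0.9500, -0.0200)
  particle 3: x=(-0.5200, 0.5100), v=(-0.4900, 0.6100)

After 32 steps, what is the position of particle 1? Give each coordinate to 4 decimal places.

(3.0849, 2.0038)

step 0: x0=(1.4700, 0.5200) x1=(1.8900, 0.9900) x2=(-0.1300, -0.4800) x3=(-0.5200, 0.5100)
step 1: x0=(1.4732, 0.5214) x1=(1.9035, 0.9945) x2=(-0.0951, -0.4805) x3=(-0.5373, 0.5317)
step 2: x0=(1.4734, 0.5197) x1=(1.9203, 1.0029) x2=(-0.0606, -0.4808) x3=(-0.5531, 0.5519)
step 3: x0=(1.4707, 0.5151) x1=(1.9402, 1.0148) x2=(-0.0266, -0.4807) x3=(-0.5673, 0.5706)
step 4: x0=(1.4654, 0.5081) x1=(1.9630, 1.0300) x2=(0.0069, -0.4804) x3=(-0.5799, 0.5880)
step 5: x0=(1.4576, 0.4988) x1=(1.9884, 1.0481) x2=(0.0399, -0.4799) x3=(-0.5910, 0.6042)
step 6: x0=(1.4477, 0.4876) x1=(2.0162, 1.0689) x2=(0.0724, -0.4792) x3=(-0.6006, 0.6192)
step 7: x0=(1.4360, 0.4748) x1=(2.0461, 1.0921) x2=(0.1045, -0.4784) x3=(-0.6087, 0.6331)
step 8: x0=(1.4226, 0.4607) x1=(2.0779, 1.1173) x2=(0.1361, -0.4774) x3=(-0.6153, 0.6460)
step 9: x0=(1.4079, 0.4455) x1=(2.1113, 1.1443) x2=(0.1672, -0.4764) x3=(-0.6205, 0.6579)
step 10: x0=(1.3920, 0.4295) x1=(2.1462, 1.1730) x2=(0.1977, -0.4753) x3=(-0.6243, 0.6689)
step 11: x0=(1.3751, 0.4130) x1=(2.1824, 1.2030) x2=(0.2278, -0.4742) x3=(-0.6266, 0.6790)
step 12: x0=(1.3575, 0.3960) x1=(2.2196, 1.2343) x2=(0.2574, -0.4731) x3=(-0.6275, 0.6883)
step 13: x0=(1.3392, 0.3787) x1=(2.2579, 1.2668) x2=(0.2864, -0.4721) x3=(-0.6270, 0.6967)
step 14: x0=(1.3204, 0.3614) x1=(2.2970, 1.3002) x2=(0.3149, -0.4710) x3=(-0.6252, 0.7042)
step 15: x0=(1.3013, 0.3441) x1=(2.3369, 1.3346) x2=(0.3428, -0.4701) x3=(-0.6219, 0.7110)
step 16: x0=(1.2820, 0.3271) x1=(2.3775, 1.3697) x2=(0.3702, -0.4693) x3=(-0.6173, 0.7171)
step 17: x0=(1.2625, 0.3105) x1=(2.4188, 1.4057) x2=(0.3970, -0.4686) x3=(-0.6114, 0.7223)
step 18: x0=(1.2430, 0.2943) x1=(2.4606, 1.4423) x2=(0.4231, -0.4681) x3=(-0.6040, 0.7268)
step 19: x0=(1.2236, 0.2789) x1=(2.5030, 1.4795) x2=(0.4487, -0.4678) x3=(-0.5954, 0.7306)
step 20: x0=(1.2044, 0.2642) x1=(2.5458, 1.5173) x2=(0.4736, -0.4678) x3=(-0.5853, 0.7336)
step 21: x0=(1.1856, 0.2506) x1=(2.5890, 1.5557) x2=(0.4978, -0.4681) x3=(-0.5739, 0.7359)
step 22: x0=(1.1671, 0.2381) x1=(2.6326, 1.5945) x2=(0.5214, -0.4687) x3=(-0.5611, 0.7374)
step 23: x0=(1.1491, 0.2269) x1=(2.6766, 1.6338) x2=(0.5442, -0.4697) x3=(-0.5470, 0.7382)
step 24: x0=(1.1316, 0.2173) x1=(2.7209, 1.6735) x2=(0.5663, -0.4712) x3=(-0.5314, 0.7383)
step 25: x0=(1.1147, 0.2094) x1=(2.7655, 1.7137) x2=(0.5877, -0.4732) x3=(-0.5145, 0.7376)
step 26: x0=(1.0985, 0.2034) x1=(2.8105, 1.7542) x2=(0.6083, -0.4757) x3=(-0.4961, 0.7361)
step 27: x0=(1.0829, 0.1995) x1=(2.8556, 1.7950) x2=(0.6281, -0.4789) x3=(-0.4763, 0.7338)
step 28: x0=(1.0680, 0.1979) x1=(2.9010, 1.8362) x2=(0.6472, -0.4828) x3=(-0.4550, 0.7308)
step 29: x0=(1.0537, 0.1988) x1=(2.9467, 1.8777) x2=(0.6655, -0.4874) x3=(-0.4323, 0.7269)
step 30: x0=(1.0400, 0.2024) x1=(2.9926, 1.9195) x2=(0.6830, -0.4929) x3=(-0.4080, 0.7222)
step 31: x0=(1.0267, 0.2087) x1=(3.0386, 1.9615) x2=(0.6999, -0.4991) x3=(-0.3822, 0.7167)
step 32: x0=(1.0137, 0.2179) x1=(3.0849, 2.0038) x2=(0.7161, -0.5062) x3=(-0.3548, 0.7102)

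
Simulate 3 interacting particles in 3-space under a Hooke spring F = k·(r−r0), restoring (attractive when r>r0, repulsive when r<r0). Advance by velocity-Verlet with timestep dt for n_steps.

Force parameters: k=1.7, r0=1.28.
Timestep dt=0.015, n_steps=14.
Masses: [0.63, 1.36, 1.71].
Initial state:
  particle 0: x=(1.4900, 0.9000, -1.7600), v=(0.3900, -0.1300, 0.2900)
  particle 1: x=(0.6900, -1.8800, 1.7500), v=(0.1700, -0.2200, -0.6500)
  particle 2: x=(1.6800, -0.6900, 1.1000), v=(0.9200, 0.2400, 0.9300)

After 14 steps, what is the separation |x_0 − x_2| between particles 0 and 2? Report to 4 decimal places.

3.0364

step 0: x0=(1.4900, 0.9000, -1.7600) x1=(0.6900, -1.8800, 1.7500) x2=(1.6800, -0.6900, 1.1000)
step 1: x0=(1.4957, 0.8971, -1.7544) x1=(0.6927, -1.8830, 1.7399) x2=(1.6938, -0.6863, 1.1138)
step 2: x0=(1.5011, 0.8925, -1.7461) x1=(0.6956, -1.8853, 1.7290) x2=(1.7074, -0.6825, 1.1272)
step 3: x0=(1.5063, 0.8861, -1.7353) x1=(0.6987, -1.8870, 1.7174) x2=(1.7210, -0.6785, 1.1402)
step 4: x0=(1.5112, 0.8778, -1.7219) x1=(0.7020, -1.8881, 1.7050) x2=(1.7346, -0.6744, 1.1529)
step 5: x0=(1.5158, 0.8678, -1.7060) x1=(0.7056, -1.8885, 1.6920) x2=(1.7480, -0.6701, 1.1653)
step 6: x0=(1.5202, 0.8561, -1.6876) x1=(0.7094, -1.8883, 1.6782) x2=(1.7613, -0.6657, 1.1772)
step 7: x0=(1.5243, 0.8426, -1.6666) x1=(0.7135, -1.8874, 1.6637) x2=(1.7746, -0.6611, 1.1888)
step 8: x0=(1.5281, 0.8273, -1.6432) x1=(0.7178, -1.8860, 1.6485) x2=(1.7877, -0.6564, 1.2001)
step 9: x0=(1.5317, 0.8104, -1.6173) x1=(0.7223, -1.8839, 1.6326) x2=(1.8008, -0.6516, 1.2110)
step 10: x0=(1.5350, 0.7918, -1.5890) x1=(0.7271, -1.8811, 1.6161) x2=(1.8138, -0.6467, 1.2215)
step 11: x0=(1.5381, 0.7715, -1.5583) x1=(0.7321, -1.8778, 1.5988) x2=(1.8266, -0.6416, 1.2317)
step 12: x0=(1.5410, 0.7496, -1.5253) x1=(0.7373, -1.8739, 1.5810) x2=(1.8394, -0.6364, 1.2415)
step 13: x0=(1.5436, 0.7261, -1.4900) x1=(0.7427, -1.8694, 1.5625) x2=(1.8521, -0.6311, 1.2510)
step 14: x0=(1.5460, 0.7011, -1.4525) x1=(0.7484, -1.8643, 1.5434) x2=(1.8647, -0.6256, 1.2601)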